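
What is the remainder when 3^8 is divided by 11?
By repeated squaring (mod 11): 3^{1}≡3, 3^{2}≡9, 3^{4}≡4, 3^{8}≡5. So 3^{8} ≡ 5 (mod 11)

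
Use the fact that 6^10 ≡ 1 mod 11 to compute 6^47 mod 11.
By Fermat: 6^{10} ≡ 1 mod 11. 47 = 4×10 + 7. So 6^{47} ≡ 6^{7} ≡ 8 mod 11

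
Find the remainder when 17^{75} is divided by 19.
By Fermat: 17^{18} ≡ 1 (mod 19). 75 = 4×18 + 3. So 17^{75} ≡ 17^{3} ≡ 11 (mod 19)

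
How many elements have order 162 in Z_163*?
A prime p has φ(p-1) primitive roots; here φ(162) = 54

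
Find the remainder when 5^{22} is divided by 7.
By Fermat: 5^{6} ≡ 1 (mod 7). 22 = 3×6 + 4. So 5^{22} ≡ 5^{4} ≡ 2 (mod 7)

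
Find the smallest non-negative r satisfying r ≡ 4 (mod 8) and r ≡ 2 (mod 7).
M = 8 × 7 = 56. M₁ = 7, y₁ ≡ 7 (mod 8). M₂ = 8, y₂ ≡ 1 (mod 7). r = 4×7×7 + 2×8×1 ≡ 44 (mod 56)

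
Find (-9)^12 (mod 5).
Using Fermat: (-9)^{4} ≡ 1 (mod 5). 12 ≡ 0 (mod 4). So (-9)^{12} ≡ (-9)^{0} ≡ 1 (mod 5)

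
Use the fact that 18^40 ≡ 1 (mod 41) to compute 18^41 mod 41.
By Fermat: 18^{40} ≡ 1 (mod 41). So 18^{41} = 18^{40} · 18^{1} ≡ 18^{1} ≡ 18 (mod 41)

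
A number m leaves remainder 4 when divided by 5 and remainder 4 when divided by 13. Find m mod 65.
M = 5 × 13 = 65. M₁ = 13, y₁ ≡ 2 mod 5. M₂ = 5, y₂ ≡ 8 mod 13. m = 4×13×2 + 4×5×8 ≡ 4 mod 65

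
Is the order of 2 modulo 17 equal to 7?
Powers of 2 mod 17: 2^1≡2, 2^2≡4, 2^3≡8, 2^4≡16, 2^5≡15, 2^6≡13, 2^7≡9, 2^8≡1. 2^7≡9≢1, so ord ≠ 7. No, the actual order is 8.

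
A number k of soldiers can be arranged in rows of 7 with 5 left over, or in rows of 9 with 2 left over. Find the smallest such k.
M = 7 × 9 = 63. M₁ = 9, y₁ ≡ 4 mod 7. M₂ = 7, y₂ ≡ 4 mod 9. k = 5×9×4 + 2×7×4 ≡ 47 mod 63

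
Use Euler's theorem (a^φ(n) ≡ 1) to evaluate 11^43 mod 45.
By Euler: 11^{24} ≡ 1 mod 45 since gcd(11, 45) = 1. 43 = 1×24 + 19. So 11^{43} ≡ 11^{19} ≡ 11 mod 45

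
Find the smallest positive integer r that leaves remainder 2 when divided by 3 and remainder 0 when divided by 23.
M = 3 × 23 = 69. M₁ = 23, y₁ ≡ 2 mod 3. M₂ = 3, y₂ ≡ 8 mod 23. r = 2×23×2 + 0×3×8 ≡ 23 mod 69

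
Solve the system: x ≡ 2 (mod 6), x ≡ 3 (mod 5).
M = 6 × 5 = 30. M₁ = 5, y₁ ≡ 5 (mod 6). M₂ = 6, y₂ ≡ 1 (mod 5). x = 2×5×5 + 3×6×1 ≡ 8 (mod 30)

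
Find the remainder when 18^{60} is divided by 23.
By Fermat: 18^{22} ≡ 1 (mod 23). 60 = 2×22 + 16. So 18^{60} ≡ 18^{16} ≡ 3 (mod 23)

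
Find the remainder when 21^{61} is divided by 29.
By Fermat: 21^{28} ≡ 1 mod 29. 61 = 2×28 + 5. So 21^{61} ≡ 21^{5} ≡ 2 mod 29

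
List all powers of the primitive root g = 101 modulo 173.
101^1, 101^2, ..., 101^{172} mod 173: [101, 167, 86, 36, 3, 130, 155, 85, 108, 9, 44, 119, 82, 151, 27, 132, 11, 73, 107, 81, 50, 33, 46, 148, 70, 150, 99, 138, 98, 37, 104, 124, 68, 121, 111, 139, 26, 31, 17, 160, 71, 78, 93, 51, 134, 40, 61, 106, 153, 56, 120, 10, 145, 113, 168, 14, 30, 89, 166, 158, 42, 90, 94, 152, 128, 126, 97, 109, 110, 38, 32, 118, 154, 157, 114, 96, 8, 116, 125, 169, 115, 24, 2, 29, 161, 172, 72, 6, 87, 137, 170, 43, 18, 88, 65, 164, 129, 54, 91, 22, 146, 41, 162, 100, 66, 92, 123, 140, 127, 25, 103, 23, 74, 35, 75, 136, 69, 49, 105, 52, 62, 34, 147, 142, 156, 13, 102, 95, 80, 122, 39, 133, 112, 67, 20, 117, 53, 163, 28, 60, 5, 159, 143, 84, 7, 15, 131, 83, 79, 21, 45, 47, 76, 64, 63, 135, 141, 55, 19, 16, 59, 77, 165, 57, 48, 4, 58, 149, 171, 144, 12, 1]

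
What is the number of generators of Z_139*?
Number of primitive roots mod 139 = φ(p-1) = φ(138) = 44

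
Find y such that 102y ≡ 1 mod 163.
Since 163 is prime, by Fermat 102^(-1) ≡ 102^{161} ≡ 8 mod 163. Verify: 102 × 8 = 816 ≡ 1 mod 163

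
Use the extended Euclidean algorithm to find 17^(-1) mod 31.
Extended GCD: 17(11) + 31(-6) = 1. So 17^(-1) ≡ 11 (mod 31). Verify: 17 × 11 = 187 ≡ 1 (mod 31)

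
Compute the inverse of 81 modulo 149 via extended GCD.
Extended GCD: 81(46) + 149(-25) = 1. So 81^(-1) ≡ 46 (mod 149). Verify: 81 × 46 = 3726 ≡ 1 (mod 149)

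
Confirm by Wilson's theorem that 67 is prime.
(66)! mod 67 = 66. Since this equals -1 (mod 67), Wilson confirms 67 is prime.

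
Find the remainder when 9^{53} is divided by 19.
By Fermat: 9^{18} ≡ 1 (mod 19). 53 = 2×18 + 17. So 9^{53} ≡ 9^{17} ≡ 17 (mod 19)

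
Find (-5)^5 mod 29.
By repeated squaring mod 29: (-5)^{1}≡24, (-5)^{2}≡25, (-5)^{4}≡16. Then (-5)^{5} = (-5)^{4+1} ≡ 16 × 24 ≡ 7 mod 29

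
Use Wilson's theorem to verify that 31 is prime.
(30)! mod 31 = 30. Since this equals -1 (mod 31), Wilson confirms 31 is prime.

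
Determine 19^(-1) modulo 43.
Since 43 is prime, by Fermat 19^(-1) ≡ 19^{41} ≡ 34 mod 43. Verify: 19 × 34 = 646 ≡ 1 mod 43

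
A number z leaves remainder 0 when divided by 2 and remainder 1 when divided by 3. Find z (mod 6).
M = 2 × 3 = 6. M₁ = 3, y₁ ≡ 1 (mod 2). M₂ = 2, y₂ ≡ 2 (mod 3). z = 0×3×1 + 1×2×2 ≡ 4 (mod 6)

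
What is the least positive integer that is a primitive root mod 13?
g = 2. Powers: [2, 4, 8, 3, 6, 12, 11, 9, ...] generates all 12 non-zero residues.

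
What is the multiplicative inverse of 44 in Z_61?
Since 61 is prime, by Fermat 44^(-1) ≡ 44^{59} ≡ 43 (mod 61). Verify: 44 × 43 = 1892 ≡ 1 (mod 61)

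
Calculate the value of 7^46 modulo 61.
By repeated squaring mod 61: 7^{1}≡7, 7^{2}≡49, 7^{4}≡22, 7^{8}≡57, 7^{16}≡16, 7^{32}≡12. Then 7^{46} = 7^{32+8+4+2} ≡ 12 × 57 × 22 × 49 ≡ 45 mod 61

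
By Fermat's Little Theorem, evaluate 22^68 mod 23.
By Fermat: 22^{22} ≡ 1 mod 23. 68 = 3×22 + 2. So 22^{68} ≡ 22^{2} ≡ 1 mod 23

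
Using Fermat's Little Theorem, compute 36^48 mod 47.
By Fermat: 36^{46} ≡ 1 (mod 47). So 36^{48} = 36^{46} · 36^{2} ≡ 36^{2} ≡ 27 (mod 47)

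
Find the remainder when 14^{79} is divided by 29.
By Fermat: 14^{28} ≡ 1 (mod 29). 79 = 2×28 + 23. So 14^{79} ≡ 14^{23} ≡ 26 (mod 29)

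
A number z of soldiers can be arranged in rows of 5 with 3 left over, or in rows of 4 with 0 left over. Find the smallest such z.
M = 5 × 4 = 20. M₁ = 4, y₁ ≡ 4 (mod 5). M₂ = 5, y₂ ≡ 1 (mod 4). z = 3×4×4 + 0×5×1 ≡ 8 (mod 20)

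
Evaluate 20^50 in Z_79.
By repeated squaring mod 79: 20^{1}≡20, 20^{2}≡5, 20^{4}≡25, 20^{8}≡72, 20^{16}≡49, 20^{32}≡31. Then 20^{50} = 20^{32+16+2} ≡ 31 × 49 × 5 ≡ 11 mod 79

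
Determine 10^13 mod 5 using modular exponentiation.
By repeated squaring (mod 5): 10^{1}≡0, 10^{2}≡0, 10^{4}≡0, 10^{8}≡0. Then 10^{13} = 10^{8+4+1} ≡ 0 × 0 × 0 ≡ 0 (mod 5)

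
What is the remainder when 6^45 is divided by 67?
By repeated squaring (mod 67): 6^{1}≡6, 6^{2}≡36, 6^{4}≡23, 6^{8}≡60, 6^{16}≡49, 6^{32}≡56. Then 6^{45} = 6^{32+8+4+1} ≡ 56 × 60 × 23 × 6 ≡ 40 (mod 67)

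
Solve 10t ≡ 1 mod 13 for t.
Since 13 is prime, by Fermat 10^(-1) ≡ 10^{11} ≡ 4 mod 13. Verify: 10 × 4 = 40 ≡ 1 mod 13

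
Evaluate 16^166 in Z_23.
Using Fermat: 16^{22} ≡ 1 (mod 23). 166 ≡ 12 (mod 22). So 16^{166} ≡ 16^{12} ≡ 16 (mod 23)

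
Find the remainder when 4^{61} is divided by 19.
By Fermat: 4^{18} ≡ 1 mod 19. 61 = 3×18 + 7. So 4^{61} ≡ 4^{7} ≡ 6 mod 19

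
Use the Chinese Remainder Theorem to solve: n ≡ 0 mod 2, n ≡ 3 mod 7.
M = 2 × 7 = 14. M₁ = 7, y₁ ≡ 1 mod 2. M₂ = 2, y₂ ≡ 4 mod 7. n = 0×7×1 + 3×2×4 ≡ 10 mod 14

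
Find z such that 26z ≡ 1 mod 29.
Since 29 is prime, by Fermat 26^(-1) ≡ 26^{27} ≡ 19 mod 29. Verify: 26 × 19 = 494 ≡ 1 mod 29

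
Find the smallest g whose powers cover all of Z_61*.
g = 2. Powers: [2, 4, 8, 16, 32, 3, 6, ...] generates all 60 non-zero residues.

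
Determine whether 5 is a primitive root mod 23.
ord_23(5) divides 22. For each prime q|22: 5^{11}≡22, 5^{2}≡2, none ≡ 1. So 5 has order 22 and is a primitive root mod 23.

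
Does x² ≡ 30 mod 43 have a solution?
By Euler's criterion: 30^{21} ≡ 42 mod 43. Since this equals -1 (≡ 42), 30 is not a QR.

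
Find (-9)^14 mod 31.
By repeated squaring mod 31: (-9)^{1}≡22, (-9)^{2}≡19, (-9)^{4}≡20, (-9)^{8}≡28. Then (-9)^{14} = (-9)^{8+4+2} ≡ 28 × 20 × 19 ≡ 7 mod 31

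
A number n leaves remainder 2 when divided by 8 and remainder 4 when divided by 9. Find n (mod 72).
M = 8 × 9 = 72. M₁ = 9, y₁ ≡ 1 (mod 8). M₂ = 8, y₂ ≡ 8 (mod 9). n = 2×9×1 + 4×8×8 ≡ 58 (mod 72)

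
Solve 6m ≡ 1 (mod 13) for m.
Since 13 is prime, by Fermat 6^(-1) ≡ 6^{11} ≡ 11 (mod 13). Verify: 6 × 11 = 66 ≡ 1 (mod 13)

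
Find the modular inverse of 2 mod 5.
Since 5 is prime, by Fermat 2^(-1) ≡ 2^{3} ≡ 3 (mod 5). Verify: 2 × 3 = 6 ≡ 1 (mod 5)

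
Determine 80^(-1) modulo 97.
Since 97 is prime, by Fermat 80^(-1) ≡ 80^{95} ≡ 57 mod 97. Verify: 80 × 57 = 4560 ≡ 1 mod 97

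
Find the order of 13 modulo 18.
Powers of 13 mod 18: 13^1≡13, 13^2≡7, 13^3≡1. ord_18(13) = 3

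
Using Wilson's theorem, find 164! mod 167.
(166)! = (164)! × (165) × (166) ≡ -1 mod 167. So (164)! ≡ -1 × [(166)(165)]^(-1) ≡ 83 mod 167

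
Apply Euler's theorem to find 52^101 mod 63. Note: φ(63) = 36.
By Euler: 52^{36} ≡ 1 mod 63 since gcd(52, 63) = 1. 101 = 2×36 + 29. So 52^{101} ≡ 52^{29} ≡ 40 mod 63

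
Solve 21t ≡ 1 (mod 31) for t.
Since 31 is prime, by Fermat 21^(-1) ≡ 21^{29} ≡ 3 (mod 31). Verify: 21 × 3 = 63 ≡ 1 (mod 31)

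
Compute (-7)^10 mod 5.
Using Fermat: (-7)^{4} ≡ 1 mod 5. 10 ≡ 2 mod 4. So (-7)^{10} ≡ (-7)^{2} ≡ 4 mod 5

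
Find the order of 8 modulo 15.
Powers of 8 mod 15: 8^1≡8, 8^2≡4, 8^3≡2, 8^4≡1. Order = 4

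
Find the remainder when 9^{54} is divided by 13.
By Fermat: 9^{12} ≡ 1 mod 13. 54 = 4×12 + 6. So 9^{54} ≡ 9^{6} ≡ 1 mod 13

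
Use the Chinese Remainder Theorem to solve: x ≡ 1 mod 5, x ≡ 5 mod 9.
M = 5 × 9 = 45. M₁ = 9, y₁ ≡ 4 mod 5. M₂ = 5, y₂ ≡ 2 mod 9. x = 1×9×4 + 5×5×2 ≡ 41 mod 45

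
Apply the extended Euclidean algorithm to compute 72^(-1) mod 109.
Extended GCD: 72(53) + 109(-35) = 1. So 72^(-1) ≡ 53 (mod 109). Verify: 72 × 53 = 3816 ≡ 1 (mod 109)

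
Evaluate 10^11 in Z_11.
Using Fermat: 10^{10} ≡ 1 (mod 11). 11 ≡ 1 (mod 10). So 10^{11} ≡ 10^{1} ≡ 10 (mod 11)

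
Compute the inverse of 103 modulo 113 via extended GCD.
Extended GCD: 103(-34) + 113(31) = 1. So 103^(-1) ≡ -34 ≡ 79 (mod 113). Verify: 103 × 79 = 8137 ≡ 1 (mod 113)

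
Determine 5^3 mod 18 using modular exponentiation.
5^{3} = 125 ≡ 17 (mod 18)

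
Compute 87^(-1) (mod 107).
Since 107 is prime, by Fermat 87^(-1) ≡ 87^{105} ≡ 16 (mod 107). Verify: 87 × 16 = 1392 ≡ 1 (mod 107)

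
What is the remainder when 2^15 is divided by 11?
Using Fermat: 2^{10} ≡ 1 mod 11. 15 ≡ 5 mod 10. So 2^{15} ≡ 2^{5} ≡ 10 mod 11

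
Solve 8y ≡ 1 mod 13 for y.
Since 13 is prime, by Fermat 8^(-1) ≡ 8^{11} ≡ 5 mod 13. Verify: 8 × 5 = 40 ≡ 1 mod 13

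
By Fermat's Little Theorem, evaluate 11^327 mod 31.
By Fermat: 11^{30} ≡ 1 (mod 31). 327 ≡ 27 (mod 30). So 11^{327} ≡ 11^{27} ≡ 15 (mod 31)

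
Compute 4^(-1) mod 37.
Since 37 is prime, by Fermat 4^(-1) ≡ 4^{35} ≡ 28 mod 37. Verify: 4 × 28 = 112 ≡ 1 mod 37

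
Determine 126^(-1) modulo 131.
Since 131 is prime, by Fermat 126^(-1) ≡ 126^{129} ≡ 26 (mod 131). Verify: 126 × 26 = 3276 ≡ 1 (mod 131)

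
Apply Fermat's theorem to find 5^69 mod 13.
By Fermat: 5^{12} ≡ 1 mod 13. 69 = 5×12 + 9. So 5^{69} ≡ 5^{9} ≡ 5 mod 13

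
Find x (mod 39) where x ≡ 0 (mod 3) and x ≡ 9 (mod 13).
M = 3 × 13 = 39. M₁ = 13, y₁ ≡ 1 (mod 3). M₂ = 3, y₂ ≡ 9 (mod 13). x = 0×13×1 + 9×3×9 ≡ 9 (mod 39)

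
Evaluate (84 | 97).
(84/97) = 84^{48} mod 97 = -1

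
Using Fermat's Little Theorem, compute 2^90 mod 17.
By Fermat: 2^{16} ≡ 1 (mod 17). 90 = 5×16 + 10. So 2^{90} ≡ 2^{10} ≡ 4 (mod 17)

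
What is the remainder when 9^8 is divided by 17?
By repeated squaring (mod 17): 9^{1}≡9, 9^{2}≡13, 9^{4}≡16, 9^{8}≡1. So 9^{8} ≡ 1 (mod 17)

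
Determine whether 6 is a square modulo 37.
By Euler's criterion: 6^{18} ≡ 36 mod 37. Since this equals -1 (≡ 36), 6 is not a QR.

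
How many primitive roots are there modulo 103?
A prime p has φ(p-1) primitive roots; here φ(102) = 32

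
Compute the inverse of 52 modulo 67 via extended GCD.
Extended GCD: 52(-9) + 67(7) = 1. So 52^(-1) ≡ -9 ≡ 58 mod 67. Verify: 52 × 58 = 3016 ≡ 1 mod 67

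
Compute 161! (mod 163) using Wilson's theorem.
(162)! = (161)! × (162) ≡ -1 (mod 163). So (161)! ≡ -1 × (162)^(-1) ≡ (-1)×(-1) = 1 (mod 163)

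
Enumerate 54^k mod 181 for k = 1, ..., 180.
54^1, 54^2, ..., 54^{180} mod 181: [54, 20, 175, 38, 61, 36, 134, 177, 146, 101, 24, 29, 118, 37, 7, 16, 140, 139, 85, 65, 71, 33, 153, 117, 164, 168, 22, 102, 78, 49, 112, 75, 68, 52, 93, 135, 50, 166, 95, 62, 90, 154, 171, 3, 162, 60, 163, 114, 2, 108, 40, 169, 76, 122, 72, 87, 173, 111, 21, 48, 58, 55, 74, 14, 32, 99, 97, 170, 130, 142, 66, 125, 53, 147, 155, 44, 23, 156, 98, 43, 150, 136, 104, 5, 89, 100, 151, 9, 124, 180, 127, 161, 6, 143, 120, 145, 47, 4, 35, 80, 157, 152, 63, 144, 174, 165, 41, 42, 96, 116, 110, 148, 28, 64, 17, 13, 159, 79, 103, 132, 69, 106, 113, 129, 88, 46, 131, 15, 86, 119, 91, 27, 10, 178, 19, 121, 18, 67, 179, 73, 141, 12, 105, 59, 109, 94, 8, 70, 160, 133, 123, 126, 107, 167, 149, 82, 84, 11, 51, 39, 115, 56, 128, 34, 26, 137, 158, 25, 83, 138, 31, 45, 77, 176, 92, 81, 30, 172, 57, 1]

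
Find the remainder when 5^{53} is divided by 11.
By Fermat: 5^{10} ≡ 1 (mod 11). 53 = 5×10 + 3. So 5^{53} ≡ 5^{3} ≡ 4 (mod 11)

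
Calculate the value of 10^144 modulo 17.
Using Fermat: 10^{16} ≡ 1 (mod 17). 144 ≡ 0 (mod 16). So 10^{144} ≡ 10^{0} ≡ 1 (mod 17)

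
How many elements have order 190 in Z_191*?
A prime p has φ(p-1) primitive roots; here φ(190) = 72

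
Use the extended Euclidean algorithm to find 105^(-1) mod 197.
Extended GCD: 105(-15) + 197(8) = 1. So 105^(-1) ≡ -15 ≡ 182 (mod 197). Verify: 105 × 182 = 19110 ≡ 1 (mod 197)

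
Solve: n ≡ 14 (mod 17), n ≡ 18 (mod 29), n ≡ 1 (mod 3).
M = 17 × 29 × 3 = 1479. M₁ = 87, y₁ ≡ 9 (mod 17). M₂ = 51, y₂ ≡ 4 (mod 29). M₃ = 493, y₃ ≡ 1 (mod 3). n = 14×87×9 + 18×51×4 + 1×493×1 ≡ 337 (mod 1479)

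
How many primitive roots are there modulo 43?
There are φ(43-1) = φ(42) = 12 primitive roots modulo 43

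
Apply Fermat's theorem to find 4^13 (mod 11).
By Fermat: 4^{10} ≡ 1 (mod 11). So 4^{13} = 4^{10} · 4^{3} ≡ 4^{3} ≡ 9 (mod 11)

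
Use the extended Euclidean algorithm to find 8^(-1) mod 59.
Extended GCD: 8(-22) + 59(3) = 1. So 8^(-1) ≡ -22 ≡ 37 mod 59. Verify: 8 × 37 = 296 ≡ 1 mod 59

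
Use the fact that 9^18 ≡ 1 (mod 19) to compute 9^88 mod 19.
By Fermat: 9^{18} ≡ 1 (mod 19). 88 = 4×18 + 16. So 9^{88} ≡ 9^{16} ≡ 4 (mod 19)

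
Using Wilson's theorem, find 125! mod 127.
(126)! = (125)! × (126) ≡ -1 mod 127. So (125)! ≡ -1 × (126)^(-1) ≡ (-1)×(-1) = 1 mod 127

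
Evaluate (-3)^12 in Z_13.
Using Fermat: (-3)^{12} ≡ 1 (mod 13). 12 ≡ 0 (mod 12). So (-3)^{12} ≡ (-3)^{0} ≡ 1 (mod 13)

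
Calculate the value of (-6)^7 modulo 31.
By repeated squaring (mod 31): (-6)^{1}≡25, (-6)^{2}≡5, (-6)^{4}≡25. Then (-6)^{7} = (-6)^{4+2+1} ≡ 25 × 5 × 25 ≡ 25 (mod 31)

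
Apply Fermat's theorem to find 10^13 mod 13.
By Fermat: 10^{12} ≡ 1 mod 13. So 10^{13} = 10^{12} · 10^{1} ≡ 10^{1} ≡ 10 mod 13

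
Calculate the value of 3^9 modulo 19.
By repeated squaring (mod 19): 3^{1}≡3, 3^{2}≡9, 3^{4}≡5, 3^{8}≡6. Then 3^{9} = 3^{8+1} ≡ 6 × 3 ≡ 18 (mod 19)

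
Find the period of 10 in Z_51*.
Powers of 10 mod 51: 10^1≡10, 10^2≡49, 10^3≡31, 10^4≡4, 10^5≡40, 10^6≡43, 10^7≡22, 10^8≡16, 10^9≡7, 10^10≡19, 10^11≡37, 10^12≡13, 10^13≡28, 10^14≡25, 10^15≡46, 10^16≡1. Order = 16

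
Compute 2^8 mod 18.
By repeated squaring mod 18: 2^{1}≡2, 2^{2}≡4, 2^{4}≡16, 2^{8}≡4. So 2^{8} ≡ 4 mod 18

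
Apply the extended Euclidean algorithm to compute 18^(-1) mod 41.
Extended GCD: 18(16) + 41(-7) = 1. So 18^(-1) ≡ 16 mod 41. Verify: 18 × 16 = 288 ≡ 1 mod 41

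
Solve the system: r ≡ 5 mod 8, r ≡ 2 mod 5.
M = 8 × 5 = 40. M₁ = 5, y₁ ≡ 5 mod 8. M₂ = 8, y₂ ≡ 2 mod 5. r = 5×5×5 + 2×8×2 ≡ 37 mod 40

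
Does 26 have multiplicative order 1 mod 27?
Powers of 26 mod 27: 26^1≡26, 26^2≡1. 26^1≡26≢1, so ord ≠ 1. No, the actual order is 2.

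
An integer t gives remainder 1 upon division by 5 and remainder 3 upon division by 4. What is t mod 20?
M = 5 × 4 = 20. M₁ = 4, y₁ ≡ 4 mod 5. M₂ = 5, y₂ ≡ 1 mod 4. t = 1×4×4 + 3×5×1 ≡ 11 mod 20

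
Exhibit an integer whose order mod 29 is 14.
4 has order 14 mod 29 since 4^{14} ≡ 1 (mod 29) and no smaller power works.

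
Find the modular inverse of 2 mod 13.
Since 13 is prime, by Fermat 2^(-1) ≡ 2^{11} ≡ 7 (mod 13). Verify: 2 × 7 = 14 ≡ 1 (mod 13)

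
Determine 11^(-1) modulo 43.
Since 43 is prime, by Fermat 11^(-1) ≡ 11^{41} ≡ 4 (mod 43). Verify: 11 × 4 = 44 ≡ 1 (mod 43)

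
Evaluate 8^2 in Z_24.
8^{2} = 64 ≡ 16 (mod 24)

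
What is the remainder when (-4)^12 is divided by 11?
Using Fermat: (-4)^{10} ≡ 1 mod 11. 12 ≡ 2 mod 10. So (-4)^{12} ≡ (-4)^{2} ≡ 5 mod 11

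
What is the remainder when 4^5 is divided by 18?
By repeated squaring (mod 18): 4^{1}≡4, 4^{2}≡16, 4^{4}≡4. Then 4^{5} = 4^{4+1} ≡ 4 × 4 ≡ 16 (mod 18)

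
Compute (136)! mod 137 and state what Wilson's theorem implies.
(136)! mod 137 = 136. Since this equals -1 (mod 137), Wilson confirms 137 is prime.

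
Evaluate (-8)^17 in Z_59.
By repeated squaring mod 59: (-8)^{1}≡51, (-8)^{2}≡5, (-8)^{4}≡25, (-8)^{8}≡35, (-8)^{16}≡45. Then (-8)^{17} = (-8)^{16+1} ≡ 45 × 51 ≡ 53 mod 59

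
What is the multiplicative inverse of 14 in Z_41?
Since 41 is prime, by Fermat 14^(-1) ≡ 14^{39} ≡ 3 (mod 41). Verify: 14 × 3 = 42 ≡ 1 (mod 41)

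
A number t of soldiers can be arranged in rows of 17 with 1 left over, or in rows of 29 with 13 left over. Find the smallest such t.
M = 17 × 29 = 493. M₁ = 29, y₁ ≡ 10 (mod 17). M₂ = 17, y₂ ≡ 12 (mod 29). t = 1×29×10 + 13×17×12 ≡ 477 (mod 493)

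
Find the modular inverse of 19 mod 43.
Since 43 is prime, by Fermat 19^(-1) ≡ 19^{41} ≡ 34 (mod 43). Verify: 19 × 34 = 646 ≡ 1 (mod 43)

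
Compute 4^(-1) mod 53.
Since 53 is prime, by Fermat 4^(-1) ≡ 4^{51} ≡ 40 mod 53. Verify: 4 × 40 = 160 ≡ 1 mod 53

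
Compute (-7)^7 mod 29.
By repeated squaring (mod 29): (-7)^{1}≡22, (-7)^{2}≡20, (-7)^{4}≡23. Then (-7)^{7} = (-7)^{4+2+1} ≡ 23 × 20 × 22 ≡ 28 (mod 29)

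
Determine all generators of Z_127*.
There are φ(126) = 36 primitive roots mod 127: {3, 6, 7, 12, 14, 23, 29, 39, 43, 45, 46, 48, 53, 55, 56, 57, 58, 65, 67, 78, 83, 85, 86, 91, 92, 93, 96, 97, 101, 106, 109, 110, 112, 114, 116, 118}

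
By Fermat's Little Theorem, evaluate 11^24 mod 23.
By Fermat: 11^{22} ≡ 1 (mod 23). So 11^{24} = 11^{22} · 11^{2} ≡ 11^{2} ≡ 6 (mod 23)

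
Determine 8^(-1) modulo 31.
Since 31 is prime, by Fermat 8^(-1) ≡ 8^{29} ≡ 4 mod 31. Verify: 8 × 4 = 32 ≡ 1 mod 31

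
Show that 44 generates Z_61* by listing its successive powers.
44^1, 44^2, ..., 44^{60} mod 61: [44, 45, 28, 12, 40, 52, 31, 22, 53, 14, 6, 20, 26, 46, 11, 57, 7, 3, 10, 13, 23, 36, 59, 34, 32, 5, 37, 42, 18, 60, 17, 16, 33, 49, 21, 9, 30, 39, 8, 47, 55, 41, 35, 15, 50, 4, 54, 58, 51, 48, 38, 25, 2, 27, 29, 56, 24, 19, 43, 1]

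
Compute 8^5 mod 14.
By repeated squaring (mod 14): 8^{1}≡8, 8^{2}≡8, 8^{4}≡8. Then 8^{5} = 8^{4+1} ≡ 8 × 8 ≡ 8 (mod 14)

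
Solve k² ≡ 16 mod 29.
The square roots of 16 mod 29 are 25 and 4. Verify: 25² = 625 ≡ 16 mod 29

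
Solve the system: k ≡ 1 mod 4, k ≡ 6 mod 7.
M = 4 × 7 = 28. M₁ = 7, y₁ ≡ 3 mod 4. M₂ = 4, y₂ ≡ 2 mod 7. k = 1×7×3 + 6×4×2 ≡ 13 mod 28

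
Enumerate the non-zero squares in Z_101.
Quadratic residues modulo 101: {1, 4, 5, 6, 9, 13, 14, 16, 17, 19, 20, 21, 22, 23, 24, 25, 30, 31, 33, 36, 37, 43, 45, 47, 49, 52, 54, 56, 58, 64, 65, 68, 70, 71, 76, 77, 78, 79, 80, 81, 82, 84, 85, 87, 88, 92, 95, 96, 97, 100}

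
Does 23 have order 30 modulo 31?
23^{10} ≡ 1 (mod 31) and 10 < 30, so ord_31(23) = 10 ≠ 30 and 23 is not a primitive root.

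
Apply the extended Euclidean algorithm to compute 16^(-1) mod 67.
Extended GCD: 16(21) + 67(-5) = 1. So 16^(-1) ≡ 21 (mod 67). Verify: 16 × 21 = 336 ≡ 1 (mod 67)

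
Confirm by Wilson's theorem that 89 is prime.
(88)! mod 89 = 88. Since this equals -1 mod 89, Wilson confirms 89 is prime.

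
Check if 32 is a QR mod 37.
By Euler's criterion: 32^{18} ≡ 36 mod 37. Since this equals -1 (≡ 36), 32 is not a QR.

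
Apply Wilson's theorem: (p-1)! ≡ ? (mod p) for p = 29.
By Wilson's theorem, (28)! ≡ -1 ≡ 28 (mod 29)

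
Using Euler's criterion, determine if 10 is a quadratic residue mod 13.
By Euler's criterion: 10^{6} ≡ 1 (mod 13). Since this equals 1, 10 is a QR.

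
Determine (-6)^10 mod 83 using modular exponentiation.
By repeated squaring (mod 83): (-6)^{1}≡77, (-6)^{2}≡36, (-6)^{4}≡51, (-6)^{8}≡28. Then (-6)^{10} = (-6)^{8+2} ≡ 28 × 36 ≡ 12 (mod 83)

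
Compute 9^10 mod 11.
Using Fermat: 9^{10} ≡ 1 (mod 11). 10 ≡ 0 (mod 10). So 9^{10} ≡ 9^{0} ≡ 1 (mod 11)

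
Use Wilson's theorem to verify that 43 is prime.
(42)! mod 43 = 42. Since this equals -1 (mod 43), Wilson confirms 43 is prime.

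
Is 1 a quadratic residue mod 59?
By Euler's criterion: 1^{29} ≡ 1 (mod 59). Since this equals 1, 1 is a QR.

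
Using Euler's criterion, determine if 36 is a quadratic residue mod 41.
By Euler's criterion: 36^{20} ≡ 1 mod 41. Since this equals 1, 36 is a QR.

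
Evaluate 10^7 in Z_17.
By repeated squaring (mod 17): 10^{1}≡10, 10^{2}≡15, 10^{4}≡4. Then 10^{7} = 10^{4+2+1} ≡ 4 × 15 × 10 ≡ 5 (mod 17)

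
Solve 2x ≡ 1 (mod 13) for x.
Since 13 is prime, by Fermat 2^(-1) ≡ 2^{11} ≡ 7 (mod 13). Verify: 2 × 7 = 14 ≡ 1 (mod 13)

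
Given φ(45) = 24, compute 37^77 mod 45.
By Euler: 37^{24} ≡ 1 (mod 45) since gcd(37, 45) = 1. 77 = 3×24 + 5. So 37^{77} ≡ 37^{5} ≡ 37 (mod 45)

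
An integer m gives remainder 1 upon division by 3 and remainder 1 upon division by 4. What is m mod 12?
M = 3 × 4 = 12. M₁ = 4, y₁ ≡ 1 mod 3. M₂ = 3, y₂ ≡ 3 mod 4. m = 1×4×1 + 1×3×3 ≡ 1 mod 12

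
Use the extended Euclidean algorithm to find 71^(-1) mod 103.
Extended GCD: 71(-29) + 103(20) = 1. So 71^(-1) ≡ -29 ≡ 74 mod 103. Verify: 71 × 74 = 5254 ≡ 1 mod 103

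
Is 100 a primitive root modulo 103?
100^{17} ≡ 1 mod 103 and 17 < 102, so ord_103(100) = 17 ≠ 102 and 100 is not a primitive root.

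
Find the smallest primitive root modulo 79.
g = 3. For each prime q|78: 3^{39}≡78, 3^{26}≡23, 3^{6}≡18, none ≡ 1, so ord_79(3) = 78 and 3 is a primitive root.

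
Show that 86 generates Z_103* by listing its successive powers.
86^1, 86^2, ..., 86^{102} mod 103: [86, 83, 31, 91, 101, 34, 40, 41, 24, 4, 35, 23, 21, 55, 95, 33, 57, 61, 96, 16, 37, 92, 84, 14, 71, 29, 22, 38, 75, 64, 45, 59, 27, 56, 78, 13, 88, 49, 94, 50, 77, 30, 5, 18, 3, 52, 43, 93, 67, 97, 102, 17, 20, 72, 12, 2, 69, 63, 62, 79, 99, 68, 80, 82, 48, 8, 70, 46, 42, 7, 87, 66, 11, 19, 89, 32, 74, 81, 65, 28, 39, 58, 44, 76, 47, 25, 90, 15, 54, 9, 53, 26, 73, 98, 85, 100, 51, 60, 10, 36, 6, 1]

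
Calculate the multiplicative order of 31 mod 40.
Powers of 31 mod 40: 31^1≡31, 31^2≡1. So the order of 31 is 2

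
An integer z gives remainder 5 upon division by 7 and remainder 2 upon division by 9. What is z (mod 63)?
M = 7 × 9 = 63. M₁ = 9, y₁ ≡ 4 (mod 7). M₂ = 7, y₂ ≡ 4 (mod 9). z = 5×9×4 + 2×7×4 ≡ 47 (mod 63)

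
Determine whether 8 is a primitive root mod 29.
ord_29(8) divides 28. For each prime q|28: 8^{14}≡28, 8^{4}≡7, none ≡ 1. So 8 has order 28 and is a primitive root mod 29.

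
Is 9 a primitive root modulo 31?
9^{15} ≡ 1 mod 31 and 15 < 30, so ord_31(9) = 15 ≠ 30 and 9 is not a primitive root.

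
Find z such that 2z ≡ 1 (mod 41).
Since 41 is prime, by Fermat 2^(-1) ≡ 2^{39} ≡ 21 (mod 41). Verify: 2 × 21 = 42 ≡ 1 (mod 41)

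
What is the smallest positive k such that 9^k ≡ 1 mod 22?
Powers of 9 mod 22: 9^1≡9, 9^2≡15, 9^3≡3, 9^4≡5, 9^5≡1. So the order of 9 is 5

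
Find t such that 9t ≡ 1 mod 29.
Since 29 is prime, by Fermat 9^(-1) ≡ 9^{27} ≡ 13 mod 29. Verify: 9 × 13 = 117 ≡ 1 mod 29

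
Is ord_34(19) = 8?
Powers of 19 mod 34: 19^1≡19, 19^2≡21, 19^3≡25, 19^4≡33, 19^5≡15, 19^6≡13, 19^7≡9, 19^8≡1. First k with 19^k≡1 is k=8. Yes, ord_34(19) = 8.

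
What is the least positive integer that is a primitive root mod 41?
g = 6. For each prime q|40: 6^{20}≡40, 6^{8}≡10, none ≡ 1, so ord_41(6) = 40 and 6 is a primitive root.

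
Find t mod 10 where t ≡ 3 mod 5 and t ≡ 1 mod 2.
M = 5 × 2 = 10. M₁ = 2, y₁ ≡ 3 mod 5. M₂ = 5, y₂ ≡ 1 mod 2. t = 3×2×3 + 1×5×1 ≡ 3 mod 10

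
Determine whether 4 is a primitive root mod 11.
4^{5} ≡ 1 mod 11 and 5 < 10, so ord_11(4) = 5 ≠ 10 and 4 is not a primitive root.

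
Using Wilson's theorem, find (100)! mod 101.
By Wilson's theorem, (100)! ≡ -1 ≡ 100 (mod 101)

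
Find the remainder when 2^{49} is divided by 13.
By Fermat: 2^{12} ≡ 1 mod 13. 49 = 4×12 + 1. So 2^{49} ≡ 2^{1} ≡ 2 mod 13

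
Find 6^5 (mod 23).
By repeated squaring (mod 23): 6^{1}≡6, 6^{2}≡13, 6^{4}≡8. Then 6^{5} = 6^{4+1} ≡ 8 × 6 ≡ 2 (mod 23)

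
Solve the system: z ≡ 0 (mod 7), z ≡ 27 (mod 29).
M = 7 × 29 = 203. M₁ = 29, y₁ ≡ 1 (mod 7). M₂ = 7, y₂ ≡ 25 (mod 29). z = 0×29×1 + 27×7×25 ≡ 56 (mod 203)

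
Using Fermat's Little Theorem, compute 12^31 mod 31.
By Fermat: 12^{30} ≡ 1 (mod 31). So 12^{31} = 12^{30} · 12^{1} ≡ 12^{1} ≡ 12 (mod 31)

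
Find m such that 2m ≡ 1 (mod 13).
Since 13 is prime, by Fermat 2^(-1) ≡ 2^{11} ≡ 7 (mod 13). Verify: 2 × 7 = 14 ≡ 1 (mod 13)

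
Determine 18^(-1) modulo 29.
Since 29 is prime, by Fermat 18^(-1) ≡ 18^{27} ≡ 21 (mod 29). Verify: 18 × 21 = 378 ≡ 1 (mod 29)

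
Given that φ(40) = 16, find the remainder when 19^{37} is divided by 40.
By Euler: 19^{16} ≡ 1 (mod 40) since gcd(19, 40) = 1. 37 = 2×16 + 5. So 19^{37} ≡ 19^{5} ≡ 19 (mod 40)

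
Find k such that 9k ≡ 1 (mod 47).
Since 47 is prime, by Fermat 9^(-1) ≡ 9^{45} ≡ 21 (mod 47). Verify: 9 × 21 = 189 ≡ 1 (mod 47)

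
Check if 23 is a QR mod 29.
By Euler's criterion: 23^{14} ≡ 1 mod 29. Since this equals 1, 23 is a QR.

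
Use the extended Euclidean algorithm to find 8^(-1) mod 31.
Extended GCD: 8(4) + 31(-1) = 1. So 8^(-1) ≡ 4 (mod 31). Verify: 8 × 4 = 32 ≡ 1 (mod 31)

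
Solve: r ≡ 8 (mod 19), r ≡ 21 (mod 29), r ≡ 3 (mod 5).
M = 19 × 29 × 5 = 2755. M₁ = 145, y₁ ≡ 8 (mod 19). M₂ = 95, y₂ ≡ 11 (mod 29). M₃ = 551, y₃ ≡ 1 (mod 5). r = 8×145×8 + 21×95×11 + 3×551×1 ≡ 2573 (mod 2755)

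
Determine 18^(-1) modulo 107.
Since 107 is prime, by Fermat 18^(-1) ≡ 18^{105} ≡ 6 (mod 107). Verify: 18 × 6 = 108 ≡ 1 (mod 107)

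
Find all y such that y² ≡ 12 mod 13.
The square roots of 12 mod 13 are 8 and 5. Verify: 8² = 64 ≡ 12 mod 13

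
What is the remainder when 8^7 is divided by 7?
Using Fermat: 8^{6} ≡ 1 mod 7. 7 ≡ 1 mod 6. So 8^{7} ≡ 8^{1} ≡ 1 mod 7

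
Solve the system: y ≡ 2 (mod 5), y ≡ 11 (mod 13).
M = 5 × 13 = 65. M₁ = 13, y₁ ≡ 2 (mod 5). M₂ = 5, y₂ ≡ 8 (mod 13). y = 2×13×2 + 11×5×8 ≡ 37 (mod 65)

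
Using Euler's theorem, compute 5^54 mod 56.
By Euler: 5^{24} ≡ 1 mod 56 since gcd(5, 56) = 1. 54 = 2×24 + 6. So 5^{54} ≡ 5^{6} ≡ 1 mod 56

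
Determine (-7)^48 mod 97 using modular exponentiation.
By repeated squaring (mod 97): (-7)^{1}≡90, (-7)^{2}≡49, (-7)^{4}≡73, (-7)^{8}≡91, (-7)^{16}≡36, (-7)^{32}≡35. Then (-7)^{48} = (-7)^{32+16} ≡ 35 × 36 ≡ 96 (mod 97)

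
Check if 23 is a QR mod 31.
By Euler's criterion: 23^{15} ≡ 30 mod 31. Since this equals -1 (≡ 30), 23 is not a QR.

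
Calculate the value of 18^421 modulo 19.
Using Fermat: 18^{18} ≡ 1 (mod 19). 421 ≡ 7 (mod 18). So 18^{421} ≡ 18^{7} ≡ 18 (mod 19)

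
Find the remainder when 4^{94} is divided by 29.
By Fermat: 4^{28} ≡ 1 mod 29. 94 = 3×28 + 10. So 4^{94} ≡ 4^{10} ≡ 23 mod 29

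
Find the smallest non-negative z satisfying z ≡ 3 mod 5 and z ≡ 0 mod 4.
M = 5 × 4 = 20. M₁ = 4, y₁ ≡ 4 mod 5. M₂ = 5, y₂ ≡ 1 mod 4. z = 3×4×4 + 0×5×1 ≡ 8 mod 20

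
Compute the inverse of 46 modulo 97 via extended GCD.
Extended GCD: 46(19) + 97(-9) = 1. So 46^(-1) ≡ 19 mod 97. Verify: 46 × 19 = 874 ≡ 1 mod 97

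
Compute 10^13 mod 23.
By repeated squaring mod 23: 10^{1}≡10, 10^{2}≡8, 10^{4}≡18, 10^{8}≡2. Then 10^{13} = 10^{8+4+1} ≡ 2 × 18 × 10 ≡ 15 mod 23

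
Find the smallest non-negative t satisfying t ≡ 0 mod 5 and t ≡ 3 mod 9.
M = 5 × 9 = 45. M₁ = 9, y₁ ≡ 4 mod 5. M₂ = 5, y₂ ≡ 2 mod 9. t = 0×9×4 + 3×5×2 ≡ 30 mod 45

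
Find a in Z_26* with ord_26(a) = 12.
7 has order 12 mod 26 since 7^{12} ≡ 1 (mod 26) and no smaller power works.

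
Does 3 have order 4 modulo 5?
ord_5(3) divides 4. For each prime q|4: 3^{2}≡4, none ≡ 1. So 3 has order 4 and is a primitive root mod 5.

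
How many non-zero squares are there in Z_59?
For prime 59, there are (p-1)/2 = (59-1)/2 = 29 quadratic residues (excluding 0).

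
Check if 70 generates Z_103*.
ord_103(70) divides 102. For each prime q|102: 70^{51}≡102, 70^{34}≡56, 70^{6}≡100, none ≡ 1. So 70 has order 102 and is a primitive root mod 103.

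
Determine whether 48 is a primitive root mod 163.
48^{54} ≡ 1 mod 163 and 54 < 162, so ord_163(48) = 54 ≠ 162 and 48 is not a primitive root.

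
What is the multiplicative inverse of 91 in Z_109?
Since 109 is prime, by Fermat 91^(-1) ≡ 91^{107} ≡ 6 (mod 109). Verify: 91 × 6 = 546 ≡ 1 (mod 109)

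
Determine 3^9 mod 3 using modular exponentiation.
By repeated squaring (mod 3): 3^{1}≡0, 3^{2}≡0, 3^{4}≡0, 3^{8}≡0. Then 3^{9} = 3^{8+1} ≡ 0 × 0 ≡ 0 (mod 3)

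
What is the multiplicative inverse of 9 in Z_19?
Since 19 is prime, by Fermat 9^(-1) ≡ 9^{17} ≡ 17 mod 19. Verify: 9 × 17 = 153 ≡ 1 mod 19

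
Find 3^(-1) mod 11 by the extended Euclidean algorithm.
Extended GCD: 3(4) + 11(-1) = 1. So 3^(-1) ≡ 4 mod 11. Verify: 3 × 4 = 12 ≡ 1 mod 11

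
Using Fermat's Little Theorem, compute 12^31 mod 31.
By Fermat: 12^{30} ≡ 1 mod 31. So 12^{31} = 12^{30} · 12^{1} ≡ 12^{1} ≡ 12 mod 31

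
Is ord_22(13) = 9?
Powers of 13 mod 22: 13^1≡13, 13^2≡15, 13^3≡19, 13^4≡5, 13^5≡21, 13^6≡9, 13^7≡7, 13^8≡3, 13^9≡17, 13^10≡1. 13^9≡17≢1, so ord ≠ 9. No, the actual order is 10.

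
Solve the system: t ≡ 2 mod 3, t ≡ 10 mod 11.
M = 3 × 11 = 33. M₁ = 11, y₁ ≡ 2 mod 3. M₂ = 3, y₂ ≡ 4 mod 11. t = 2×11×2 + 10×3×4 ≡ 32 mod 33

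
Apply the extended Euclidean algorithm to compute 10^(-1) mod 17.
Extended GCD: 10(-5) + 17(3) = 1. So 10^(-1) ≡ -5 ≡ 12 mod 17. Verify: 10 × 12 = 120 ≡ 1 mod 17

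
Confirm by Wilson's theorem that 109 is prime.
(108)! mod 109 = 108. Since this equals -1 (mod 109), Wilson confirms 109 is prime.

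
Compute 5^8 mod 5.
By repeated squaring mod 5: 5^{1}≡0, 5^{2}≡0, 5^{4}≡0, 5^{8}≡0. So 5^{8} ≡ 0 mod 5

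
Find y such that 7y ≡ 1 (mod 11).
Since 11 is prime, by Fermat 7^(-1) ≡ 7^{9} ≡ 8 (mod 11). Verify: 7 × 8 = 56 ≡ 1 (mod 11)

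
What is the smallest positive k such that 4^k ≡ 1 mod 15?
Powers of 4 mod 15: 4^1≡4, 4^2≡1. Order = 2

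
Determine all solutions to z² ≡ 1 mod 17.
The square roots of 1 mod 17 are 1 and 16. Verify: 1² = 1 ≡ 1 mod 17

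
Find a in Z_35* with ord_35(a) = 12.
2 has order 12 mod 35 since 2^{12} ≡ 1 mod 35 and no smaller power works.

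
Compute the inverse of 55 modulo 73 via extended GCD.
Extended GCD: 55(4) + 73(-3) = 1. So 55^(-1) ≡ 4 mod 73. Verify: 55 × 4 = 220 ≡ 1 mod 73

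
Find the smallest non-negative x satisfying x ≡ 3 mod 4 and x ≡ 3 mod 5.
M = 4 × 5 = 20. M₁ = 5, y₁ ≡ 1 mod 4. M₂ = 4, y₂ ≡ 4 mod 5. x = 3×5×1 + 3×4×4 ≡ 3 mod 20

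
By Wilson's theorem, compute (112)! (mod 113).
By Wilson's theorem, (112)! ≡ -1 ≡ 112 (mod 113)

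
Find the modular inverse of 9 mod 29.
Since 29 is prime, by Fermat 9^(-1) ≡ 9^{27} ≡ 13 (mod 29). Verify: 9 × 13 = 117 ≡ 1 (mod 29)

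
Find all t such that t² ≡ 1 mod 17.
The square roots of 1 mod 17 are 1 and 16. Verify: 1² = 1 ≡ 1 mod 17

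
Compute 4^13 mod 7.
Using Fermat: 4^{6} ≡ 1 (mod 7). 13 ≡ 1 (mod 6). So 4^{13} ≡ 4^{1} ≡ 4 (mod 7)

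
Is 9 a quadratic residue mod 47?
By Euler's criterion: 9^{23} ≡ 1 (mod 47). Since this equals 1, 9 is a QR.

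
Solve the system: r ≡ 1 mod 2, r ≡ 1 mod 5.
M = 2 × 5 = 10. M₁ = 5, y₁ ≡ 1 mod 2. M₂ = 2, y₂ ≡ 3 mod 5. r = 1×5×1 + 1×2×3 ≡ 1 mod 10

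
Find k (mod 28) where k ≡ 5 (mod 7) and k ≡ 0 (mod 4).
M = 7 × 4 = 28. M₁ = 4, y₁ ≡ 2 (mod 7). M₂ = 7, y₂ ≡ 3 (mod 4). k = 5×4×2 + 0×7×3 ≡ 12 (mod 28)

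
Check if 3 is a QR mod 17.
By Euler's criterion: 3^{8} ≡ 16 (mod 17). Since this equals -1 (≡ 16), 3 is not a QR.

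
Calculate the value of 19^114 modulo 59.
Using Fermat: 19^{58} ≡ 1 mod 59. 114 ≡ 56 mod 58. So 19^{114} ≡ 19^{56} ≡ 17 mod 59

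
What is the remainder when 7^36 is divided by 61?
By repeated squaring mod 61: 7^{1}≡7, 7^{2}≡49, 7^{4}≡22, 7^{8}≡57, 7^{16}≡16, 7^{32}≡12. Then 7^{36} = 7^{32+4} ≡ 12 × 22 ≡ 20 mod 61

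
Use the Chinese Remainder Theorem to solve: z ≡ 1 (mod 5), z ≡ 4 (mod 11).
M = 5 × 11 = 55. M₁ = 11, y₁ ≡ 1 (mod 5). M₂ = 5, y₂ ≡ 9 (mod 11). z = 1×11×1 + 4×5×9 ≡ 26 (mod 55)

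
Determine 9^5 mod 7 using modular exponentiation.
By repeated squaring (mod 7): 9^{1}≡2, 9^{2}≡4, 9^{4}≡2. Then 9^{5} = 9^{4+1} ≡ 2 × 2 ≡ 4 (mod 7)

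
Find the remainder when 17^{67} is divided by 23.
By Fermat: 17^{22} ≡ 1 (mod 23). 67 = 3×22 + 1. So 17^{67} ≡ 17^{1} ≡ 17 (mod 23)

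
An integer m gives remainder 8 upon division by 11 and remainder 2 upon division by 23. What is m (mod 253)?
M = 11 × 23 = 253. M₁ = 23, y₁ ≡ 1 (mod 11). M₂ = 11, y₂ ≡ 21 (mod 23). m = 8×23×1 + 2×11×21 ≡ 140 (mod 253)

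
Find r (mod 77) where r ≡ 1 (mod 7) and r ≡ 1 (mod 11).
M = 7 × 11 = 77. M₁ = 11, y₁ ≡ 2 (mod 7). M₂ = 7, y₂ ≡ 8 (mod 11). r = 1×11×2 + 1×7×8 ≡ 1 (mod 77)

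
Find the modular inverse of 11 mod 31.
Since 31 is prime, by Fermat 11^(-1) ≡ 11^{29} ≡ 17 (mod 31). Verify: 11 × 17 = 187 ≡ 1 (mod 31)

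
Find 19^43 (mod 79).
By repeated squaring (mod 79): 19^{1}≡19, 19^{2}≡45, 19^{4}≡50, 19^{8}≡51, 19^{16}≡73, 19^{32}≡36. Then 19^{43} = 19^{32+8+2+1} ≡ 36 × 51 × 45 × 19 ≡ 50 (mod 79)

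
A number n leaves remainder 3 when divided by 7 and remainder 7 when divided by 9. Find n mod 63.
M = 7 × 9 = 63. M₁ = 9, y₁ ≡ 4 mod 7. M₂ = 7, y₂ ≡ 4 mod 9. n = 3×9×4 + 7×7×4 ≡ 52 mod 63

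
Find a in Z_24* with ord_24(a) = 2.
7 has order 2 mod 24 since 7^{2} ≡ 1 (mod 24) and no smaller power works.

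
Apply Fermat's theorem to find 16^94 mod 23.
By Fermat: 16^{22} ≡ 1 mod 23. 94 = 4×22 + 6. So 16^{94} ≡ 16^{6} ≡ 4 mod 23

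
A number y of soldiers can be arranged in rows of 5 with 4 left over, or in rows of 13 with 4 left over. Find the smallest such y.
M = 5 × 13 = 65. M₁ = 13, y₁ ≡ 2 (mod 5). M₂ = 5, y₂ ≡ 8 (mod 13). y = 4×13×2 + 4×5×8 ≡ 4 (mod 65)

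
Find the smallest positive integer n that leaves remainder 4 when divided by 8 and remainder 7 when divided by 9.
M = 8 × 9 = 72. M₁ = 9, y₁ ≡ 1 (mod 8). M₂ = 8, y₂ ≡ 8 (mod 9). n = 4×9×1 + 7×8×8 ≡ 52 (mod 72)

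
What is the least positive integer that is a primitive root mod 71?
g = 7. Powers: [7, 49, 59, 58, 51, 2, 14, ...] generates all 70 non-zero residues.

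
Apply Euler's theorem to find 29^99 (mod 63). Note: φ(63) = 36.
By Euler: 29^{36} ≡ 1 (mod 63) since gcd(29, 63) = 1. 99 = 2×36 + 27. So 29^{99} ≡ 29^{27} ≡ 8 (mod 63)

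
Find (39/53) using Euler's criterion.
(39/53) = 39^{26} mod 53 = -1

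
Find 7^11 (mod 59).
By repeated squaring (mod 59): 7^{1}≡7, 7^{2}≡49, 7^{4}≡41, 7^{8}≡29. Then 7^{11} = 7^{8+2+1} ≡ 29 × 49 × 7 ≡ 35 (mod 59)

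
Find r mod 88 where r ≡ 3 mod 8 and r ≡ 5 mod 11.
M = 8 × 11 = 88. M₁ = 11, y₁ ≡ 3 mod 8. M₂ = 8, y₂ ≡ 7 mod 11. r = 3×11×3 + 5×8×7 ≡ 27 mod 88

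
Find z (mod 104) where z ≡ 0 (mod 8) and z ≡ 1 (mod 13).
M = 8 × 13 = 104. M₁ = 13, y₁ ≡ 5 (mod 8). M₂ = 8, y₂ ≡ 5 (mod 13). z = 0×13×5 + 1×8×5 ≡ 40 (mod 104)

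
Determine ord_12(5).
Powers of 5 mod 12: 5^1≡5, 5^2≡1. ord_12(5) = 2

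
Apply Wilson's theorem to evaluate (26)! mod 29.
(28)! = (26)! × (27) × (28) ≡ -1 (mod 29). So (26)! ≡ -1 × [(28)(27)]^(-1) ≡ 14 (mod 29)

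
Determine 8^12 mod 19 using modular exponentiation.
By repeated squaring (mod 19): 8^{1}≡8, 8^{2}≡7, 8^{4}≡11, 8^{8}≡7. Then 8^{12} = 8^{8+4} ≡ 7 × 11 ≡ 1 (mod 19)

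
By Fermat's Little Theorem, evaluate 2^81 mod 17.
By Fermat: 2^{16} ≡ 1 (mod 17). 81 = 5×16 + 1. So 2^{81} ≡ 2^{1} ≡ 2 (mod 17)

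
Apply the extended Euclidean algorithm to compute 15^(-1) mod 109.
Extended GCD: 15(-29) + 109(4) = 1. So 15^(-1) ≡ -29 ≡ 80 mod 109. Verify: 15 × 80 = 1200 ≡ 1 mod 109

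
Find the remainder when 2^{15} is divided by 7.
By Fermat: 2^{6} ≡ 1 (mod 7). 15 = 2×6 + 3. So 2^{15} ≡ 2^{3} ≡ 1 (mod 7)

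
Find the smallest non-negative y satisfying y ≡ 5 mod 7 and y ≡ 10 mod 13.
M = 7 × 13 = 91. M₁ = 13, y₁ ≡ 6 mod 7. M₂ = 7, y₂ ≡ 2 mod 13. y = 5×13×6 + 10×7×2 ≡ 75 mod 91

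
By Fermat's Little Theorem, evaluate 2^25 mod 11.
By Fermat: 2^{10} ≡ 1 (mod 11). 25 = 2×10 + 5. So 2^{25} ≡ 2^{5} ≡ 10 (mod 11)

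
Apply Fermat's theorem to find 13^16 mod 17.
By Fermat's Little Theorem, 13^{16} ≡ 1 mod 17 since 17 is prime and gcd(13, 17) = 1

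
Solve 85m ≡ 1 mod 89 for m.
Since 89 is prime, by Fermat 85^(-1) ≡ 85^{87} ≡ 22 mod 89. Verify: 85 × 22 = 1870 ≡ 1 mod 89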